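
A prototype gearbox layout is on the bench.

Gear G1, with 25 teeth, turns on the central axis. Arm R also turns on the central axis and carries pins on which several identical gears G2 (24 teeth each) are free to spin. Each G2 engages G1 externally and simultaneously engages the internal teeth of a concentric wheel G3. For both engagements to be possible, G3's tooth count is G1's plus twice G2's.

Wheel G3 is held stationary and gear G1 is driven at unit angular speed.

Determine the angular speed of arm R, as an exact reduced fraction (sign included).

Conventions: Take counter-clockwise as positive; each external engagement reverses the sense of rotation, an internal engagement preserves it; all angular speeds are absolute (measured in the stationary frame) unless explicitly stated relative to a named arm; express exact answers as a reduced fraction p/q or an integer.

class = planetary set [G3 = 25+2·24 = 73; Willis about the carrier]
ring teeth: 25 + 2·24 = 73
25(ω_sun−ω_arm) = −73(ω_ring−ω_arm),  ω_ring = 0, ω_sun = 1
25(1−ω_arm) = −73(0−ω_arm)  ⇒  98·ω_arm = 25  ⇒  ω_arm = 25/98
exact speed ratio = 25/98

25/98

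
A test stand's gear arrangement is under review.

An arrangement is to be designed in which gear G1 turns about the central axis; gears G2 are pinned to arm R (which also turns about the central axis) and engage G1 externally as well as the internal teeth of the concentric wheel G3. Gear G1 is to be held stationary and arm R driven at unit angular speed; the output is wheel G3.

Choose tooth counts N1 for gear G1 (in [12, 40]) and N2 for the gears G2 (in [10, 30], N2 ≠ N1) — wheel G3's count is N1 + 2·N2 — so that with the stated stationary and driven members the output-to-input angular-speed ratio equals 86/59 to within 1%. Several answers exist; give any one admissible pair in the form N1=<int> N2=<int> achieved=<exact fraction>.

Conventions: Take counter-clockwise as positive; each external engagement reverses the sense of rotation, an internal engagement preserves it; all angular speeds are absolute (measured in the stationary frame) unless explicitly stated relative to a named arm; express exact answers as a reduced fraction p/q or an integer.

N1=27 N2=16 achieved=86/59

design class (target 86/59): planetary set
Willis with ω_sun = 0: ω_ring/ω_arm = (N1+N3)/N3; set equal to 86/59  ⇒  N3/N1 = 1/(86/59 − 1) = 59/27
N3 = N1 + 2·N2  ⇒  N2/N1 = (N3/N1 − 1)/2 = (59/27 − 1)/2 = 16/27
smallest multiple with N1 ≥ 12 and N2 ≥ 10: k = 1  ⇒  N1 = 1·27 = 27, N2 = 1·16 = 16 (N1 ≤ 40, N2 ≤ 30, N2 ≠ N1 ✓), N3 = 27 + 2·16 = 59
check: (N1+N3)/N3 with N1 = 27, N3 = 59 gives 86/59; |achieved − target| = 0 ≤ 43/2950 ✓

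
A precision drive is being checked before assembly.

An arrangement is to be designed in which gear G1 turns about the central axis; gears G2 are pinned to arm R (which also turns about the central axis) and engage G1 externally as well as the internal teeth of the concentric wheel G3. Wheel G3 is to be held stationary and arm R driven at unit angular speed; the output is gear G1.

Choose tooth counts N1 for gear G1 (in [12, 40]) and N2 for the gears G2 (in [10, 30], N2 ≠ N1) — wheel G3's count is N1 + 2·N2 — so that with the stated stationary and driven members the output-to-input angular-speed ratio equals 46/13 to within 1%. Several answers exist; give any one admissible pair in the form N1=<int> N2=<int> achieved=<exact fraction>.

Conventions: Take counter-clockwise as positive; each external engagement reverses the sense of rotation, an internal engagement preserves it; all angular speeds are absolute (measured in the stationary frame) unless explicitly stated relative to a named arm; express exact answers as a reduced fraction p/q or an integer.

design class (target 46/13): planetary set
Willis with ω_ring = 0: ω_sun/ω_arm = (N1+N3)/N1; set equal to 46/13  ⇒  N3/N1 = 46/13 − 1 = 33/13
N3 = N1 + 2·N2  ⇒  N2/N1 = (N3/N1 − 1)/2 = (33/13 − 1)/2 = 10/13
smallest multiple with N1 ≥ 12 and N2 ≥ 10: k = 1  ⇒  N1 = 1·13 = 13, N2 = 1·10 = 10 (N1 ≤ 40, N2 ≤ 30, N2 ≠ N1 ✓), N3 = 13 + 2·10 = 33
check: (N1+N3)/N1 with N1 = 13, N3 = 33 gives 46/13; |achieved − target| = 0 ≤ 23/650 ✓

N1=13 N2=10 achieved=46/13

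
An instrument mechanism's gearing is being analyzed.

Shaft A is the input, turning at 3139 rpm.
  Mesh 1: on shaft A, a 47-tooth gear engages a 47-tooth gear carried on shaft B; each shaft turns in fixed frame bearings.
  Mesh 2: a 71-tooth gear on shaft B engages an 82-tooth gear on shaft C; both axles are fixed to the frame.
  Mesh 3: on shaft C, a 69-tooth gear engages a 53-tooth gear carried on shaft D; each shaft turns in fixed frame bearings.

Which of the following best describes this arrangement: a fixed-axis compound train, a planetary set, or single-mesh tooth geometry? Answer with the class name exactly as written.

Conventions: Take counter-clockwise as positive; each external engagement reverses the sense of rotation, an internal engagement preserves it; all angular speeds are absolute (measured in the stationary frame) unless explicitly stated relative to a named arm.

recognized (4 fixed axles, 3 meshes): fixed-axis compound train
classification: fixed-axis compound train

fixed-axis compound train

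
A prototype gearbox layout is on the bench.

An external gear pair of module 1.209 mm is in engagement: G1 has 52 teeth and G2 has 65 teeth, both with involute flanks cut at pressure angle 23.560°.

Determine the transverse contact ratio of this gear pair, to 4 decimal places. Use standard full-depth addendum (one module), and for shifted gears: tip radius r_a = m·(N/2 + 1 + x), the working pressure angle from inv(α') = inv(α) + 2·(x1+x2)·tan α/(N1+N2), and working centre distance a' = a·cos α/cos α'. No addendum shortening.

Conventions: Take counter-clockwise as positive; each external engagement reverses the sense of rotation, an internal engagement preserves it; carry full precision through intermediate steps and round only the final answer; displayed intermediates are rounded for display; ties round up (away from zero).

1.6069

single-mesh involute tooth geometry (52T engaging 65T at module 1.209)
base radii: r_b1 = 28.813725, r_b2 = 36.017156
tip radii: r_a1 = 32.643000, r_a2 = 40.501500
no profile shift: α' = α, a' = a
action lengths: √(r_a1²−r_b1²) = 15.340623, √(r_a2²−r_b2²) = 18.523930
base pitch p_b = π·m·cos α = 3.481576
CR = (15.340623 + 18.523930 − 70.726500·sin 23.56000°)/3.481576 = 1.606893
contact ratio ≈ 1.6069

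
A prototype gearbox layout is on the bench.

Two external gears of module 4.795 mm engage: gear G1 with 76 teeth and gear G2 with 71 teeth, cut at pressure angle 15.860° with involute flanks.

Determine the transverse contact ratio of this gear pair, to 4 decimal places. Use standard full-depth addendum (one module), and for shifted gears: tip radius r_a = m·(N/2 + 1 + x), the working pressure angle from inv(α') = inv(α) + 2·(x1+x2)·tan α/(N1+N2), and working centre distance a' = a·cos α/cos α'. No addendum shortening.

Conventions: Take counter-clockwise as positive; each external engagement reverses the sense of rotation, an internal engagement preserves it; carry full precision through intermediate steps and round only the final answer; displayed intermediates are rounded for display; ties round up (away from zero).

topology: single-mesh involute geometry — m = 4.795, 76T/71T pair
base radii: r_b1 = 175.273691, r_b2 = 163.742527
tip radii: r_a1 = 187.005000, r_a2 = 175.017500
no profile shift: α' = α, a' = a
action lengths: √(r_a1²−r_b1²) = 65.192050, √(r_a2²−r_b2²) = 61.802186
base pitch p_b = π·m·cos α = 14.490488
CR = (65.192050 + 61.802186 − 352.432500·sin 15.86000°)/14.490488 = 2.117165
contact ratio ≈ 2.1172

2.1172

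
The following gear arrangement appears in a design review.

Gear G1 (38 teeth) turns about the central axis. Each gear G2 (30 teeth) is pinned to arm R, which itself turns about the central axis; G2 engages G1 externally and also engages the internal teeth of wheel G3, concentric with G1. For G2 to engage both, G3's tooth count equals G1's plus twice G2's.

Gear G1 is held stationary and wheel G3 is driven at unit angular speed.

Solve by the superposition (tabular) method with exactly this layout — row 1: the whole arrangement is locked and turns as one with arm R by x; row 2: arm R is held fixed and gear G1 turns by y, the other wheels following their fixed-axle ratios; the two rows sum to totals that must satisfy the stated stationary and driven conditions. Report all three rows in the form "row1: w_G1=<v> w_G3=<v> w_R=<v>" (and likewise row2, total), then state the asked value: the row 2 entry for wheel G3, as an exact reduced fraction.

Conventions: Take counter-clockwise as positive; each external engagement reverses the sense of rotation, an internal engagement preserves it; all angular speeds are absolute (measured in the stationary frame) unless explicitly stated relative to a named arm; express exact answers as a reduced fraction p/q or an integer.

row1: w_G1=49/68 w_G3=49/68 w_R=49/68
row2: w_G1=-49/68 w_G3=19/68 w_R=0
total: w_G1=0 w_G3=1 w_R=49/68
asked value: 19/68

planetary set (38T centre, 30T on arm, 98T internal) — Willis relation
row 1 — lock + rotate with arm: ω_sun = ω_ring = ω_arm = x
row 2 (arm held, sun turns y): ω_ring = −(38/98)·y, ω_arm = 0
boundary: total ω_sun = x + y = 0 and total ω_ring = x − (38/98)·y = 1  ⇒  y = -49/68, x = 49/68
row 2 ring = −(38/98)·(-49/68) = 19/68
totals (row 1 + row 2): sun 49/68 + (-49/68) = 0, ring 49/68 + 19/68 = 1, arm 49/68 + 0 = 49/68
asked cell (row2, ring) = 19/68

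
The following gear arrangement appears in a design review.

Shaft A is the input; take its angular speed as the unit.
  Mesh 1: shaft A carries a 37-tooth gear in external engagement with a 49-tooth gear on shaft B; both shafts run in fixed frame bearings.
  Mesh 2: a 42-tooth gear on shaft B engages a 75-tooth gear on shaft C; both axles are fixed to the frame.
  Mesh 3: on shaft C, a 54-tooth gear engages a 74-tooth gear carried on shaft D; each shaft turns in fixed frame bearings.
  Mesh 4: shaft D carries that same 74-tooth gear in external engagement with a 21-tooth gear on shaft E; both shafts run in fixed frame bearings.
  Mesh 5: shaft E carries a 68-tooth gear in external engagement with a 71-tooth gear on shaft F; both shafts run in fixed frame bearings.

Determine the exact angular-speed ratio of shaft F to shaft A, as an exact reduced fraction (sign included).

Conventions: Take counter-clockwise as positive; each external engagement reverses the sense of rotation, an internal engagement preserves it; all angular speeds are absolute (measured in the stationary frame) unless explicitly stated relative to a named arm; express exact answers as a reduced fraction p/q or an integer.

-90576/86975

class = fixed-axis compound train [5 meshes; 5 ratios multiply, 5 sense flips]
mesh 1 [37T→49T]: running ratio 37/49, sense −
mesh 2 [42T→75T]: running ratio 74/175, sense +
mesh 3 [54T→74T]: running ratio 54/175, sense −
mesh 4 [74T→21T]: running ratio 1332/1225, sense +
mesh 5 [68T→71T]: running ratio 90576/86975, sense −
ω_out/ω_in = -90576/86975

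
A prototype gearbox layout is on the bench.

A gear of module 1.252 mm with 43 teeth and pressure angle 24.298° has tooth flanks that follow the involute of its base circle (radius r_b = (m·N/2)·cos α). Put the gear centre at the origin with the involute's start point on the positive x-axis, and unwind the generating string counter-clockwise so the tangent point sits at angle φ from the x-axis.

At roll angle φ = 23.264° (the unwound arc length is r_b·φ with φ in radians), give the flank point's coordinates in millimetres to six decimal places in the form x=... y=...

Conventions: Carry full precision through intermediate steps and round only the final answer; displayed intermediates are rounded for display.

x=26.473286 y=0.538452

single-mesh involute tooth geometry (43T wheel at module 1.252)
pitch radius r_p = m·N/2 = 1.252·43/2 = 26.918000
base radius r_b = r_p·cos α = 26.918000·cos 24.298° = 24.533540
roll angle φ = 23.264° = 0.40603340 rad
x = r_b·(cos φ + φ·sin φ) = 26.473286
y = r_b·(sin φ − φ·cos φ) = 0.538452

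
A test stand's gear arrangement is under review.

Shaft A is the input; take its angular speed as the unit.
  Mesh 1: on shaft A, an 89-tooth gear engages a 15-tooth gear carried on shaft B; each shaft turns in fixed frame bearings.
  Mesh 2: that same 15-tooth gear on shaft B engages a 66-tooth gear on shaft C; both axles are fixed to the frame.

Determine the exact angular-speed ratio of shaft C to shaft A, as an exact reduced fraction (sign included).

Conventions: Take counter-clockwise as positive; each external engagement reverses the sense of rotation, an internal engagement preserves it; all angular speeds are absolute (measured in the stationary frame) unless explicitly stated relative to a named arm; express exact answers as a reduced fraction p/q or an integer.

89/66

class = fixed-axis compound train [2 meshes; 2 ratios multiply, 2 sense flips]
mesh 1 [89T→15T]: running ratio 89/15, sense −
mesh 2 [15T→66T]: running ratio 89/66, sense +
ω_out/ω_in = 89/66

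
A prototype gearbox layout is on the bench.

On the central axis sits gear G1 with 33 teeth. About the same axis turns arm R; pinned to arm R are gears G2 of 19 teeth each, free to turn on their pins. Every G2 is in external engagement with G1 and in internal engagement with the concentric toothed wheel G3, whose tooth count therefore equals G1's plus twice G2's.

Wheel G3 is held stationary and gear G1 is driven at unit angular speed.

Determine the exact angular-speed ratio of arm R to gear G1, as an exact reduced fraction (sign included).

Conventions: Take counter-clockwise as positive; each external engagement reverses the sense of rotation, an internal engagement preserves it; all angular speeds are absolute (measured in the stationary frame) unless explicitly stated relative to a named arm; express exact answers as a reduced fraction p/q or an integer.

planetary set (33T centre, 19T on arm, 71T internal) — Willis relation
ring teeth: 33 + 2·19 = 71
33(ω_sun−ω_arm) = −71(ω_ring−ω_arm),  ω_ring = 0, ω_sun = 1
33(1−ω_arm) = −71(0−ω_arm)  ⇒  104·ω_arm = 33  ⇒  ω_arm = 33/104
ω_out/ω_in = 33/104

33/104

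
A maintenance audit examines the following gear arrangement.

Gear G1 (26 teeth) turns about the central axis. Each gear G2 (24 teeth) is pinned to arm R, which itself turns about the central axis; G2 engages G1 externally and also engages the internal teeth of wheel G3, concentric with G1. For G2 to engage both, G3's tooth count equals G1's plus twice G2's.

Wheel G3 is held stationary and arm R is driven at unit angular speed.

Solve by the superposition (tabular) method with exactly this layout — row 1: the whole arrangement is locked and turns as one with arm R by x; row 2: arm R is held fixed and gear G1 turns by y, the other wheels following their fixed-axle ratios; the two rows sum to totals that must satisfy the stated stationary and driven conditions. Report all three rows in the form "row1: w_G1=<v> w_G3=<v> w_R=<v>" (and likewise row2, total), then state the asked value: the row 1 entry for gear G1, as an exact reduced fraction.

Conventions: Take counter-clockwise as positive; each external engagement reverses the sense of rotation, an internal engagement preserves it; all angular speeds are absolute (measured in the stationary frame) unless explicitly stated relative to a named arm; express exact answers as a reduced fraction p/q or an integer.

row1: w_G1=1 w_G3=1 w_R=1
row2: w_G1=37/13 w_G3=-1 w_R=0
total: w_G1=50/13 w_G3=0 w_R=1
asked value: 1

class = planetary set [G3 = 26+2·24 = 74; Willis about the carrier]
row 1: whole set turns with the arm by x
superposition row 2 [arm held]: sun y, ring −(26/74)·y, arm 0
boundary: total ω_ring = x − (26/74)·y = 0 and total ω_arm = x = 1  ⇒  y = 37/13, x = 1
row 2 ring = −(26/74)·37/13 = -1
totals (row 1 + row 2): sun 1 + 37/13 = 50/13, ring 1 + (-1) = 0, arm 1 + 0 = 1
asked cell (row1, sun) = 1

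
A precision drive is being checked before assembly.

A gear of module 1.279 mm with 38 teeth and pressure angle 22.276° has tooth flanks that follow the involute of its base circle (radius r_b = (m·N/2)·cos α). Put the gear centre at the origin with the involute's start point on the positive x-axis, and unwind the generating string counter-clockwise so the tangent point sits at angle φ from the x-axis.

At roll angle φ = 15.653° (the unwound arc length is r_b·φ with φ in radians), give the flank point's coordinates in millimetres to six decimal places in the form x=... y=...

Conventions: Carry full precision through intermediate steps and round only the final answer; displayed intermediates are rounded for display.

topology: single-mesh involute geometry — m = 1.279, N = 38
pitch radius r_p = m·N/2 = 1.279·38/2 = 24.301000
base radius r_b = r_p·cos α = 24.301000·cos 22.276° = 22.487382
roll angle φ = 15.653° = 0.27319639 rad
x = r_b·(cos φ + φ·sin φ) = 23.310975
y = r_b·(sin φ − φ·cos φ) = 0.151704

x=23.310975 y=0.151704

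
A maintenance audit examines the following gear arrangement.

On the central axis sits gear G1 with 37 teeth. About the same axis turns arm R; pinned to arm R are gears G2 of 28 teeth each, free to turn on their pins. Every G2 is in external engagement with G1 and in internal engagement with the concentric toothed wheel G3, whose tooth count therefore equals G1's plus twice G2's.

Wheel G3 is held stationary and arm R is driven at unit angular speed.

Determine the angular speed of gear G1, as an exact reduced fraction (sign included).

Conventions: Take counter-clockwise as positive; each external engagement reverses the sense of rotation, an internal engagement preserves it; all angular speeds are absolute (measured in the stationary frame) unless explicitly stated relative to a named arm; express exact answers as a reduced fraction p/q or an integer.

130/37

topology: planetary set — G1 37T / G2 28T / G3 93T, arm = carrier (Willis)
ring teeth: 37 + 2·28 = 93
37(ω_sun−ω_arm) = −93(ω_ring−ω_arm),  ω_ring = 0, ω_arm = 1
ω_sun = 1 − (93/37)(0−1) = 130/37
exact speed ratio = 130/37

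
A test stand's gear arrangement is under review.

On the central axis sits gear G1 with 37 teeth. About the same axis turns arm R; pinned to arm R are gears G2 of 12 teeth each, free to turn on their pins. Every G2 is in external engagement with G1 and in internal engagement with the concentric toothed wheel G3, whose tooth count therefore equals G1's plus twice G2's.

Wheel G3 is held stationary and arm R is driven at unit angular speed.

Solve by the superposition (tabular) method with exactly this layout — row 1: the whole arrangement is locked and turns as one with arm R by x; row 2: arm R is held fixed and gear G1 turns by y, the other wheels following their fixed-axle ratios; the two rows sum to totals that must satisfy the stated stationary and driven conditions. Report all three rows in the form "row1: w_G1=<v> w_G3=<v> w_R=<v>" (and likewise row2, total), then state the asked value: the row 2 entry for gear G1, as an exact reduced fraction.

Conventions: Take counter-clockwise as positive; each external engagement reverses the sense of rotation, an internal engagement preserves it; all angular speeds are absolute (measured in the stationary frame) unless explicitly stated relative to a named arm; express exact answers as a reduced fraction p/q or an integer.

row1: w_G1=1 w_G3=1 w_R=1
row2: w_G1=61/37 w_G3=-1 w_R=0
total: w_G1=98/37 w_G3=0 w_R=1
asked value: 61/37

topology: planetary set — G1 37T / G2 12T / G3 61T, arm = carrier (Willis)
row 1 (train locked, turned with arm): all members turn x
superposition row 2 [arm held]: sun y, ring −(37/61)·y, arm 0
boundary: total ω_ring = x − (37/61)·y = 0 and total ω_arm = x = 1  ⇒  y = 61/37, x = 1
row 2 ring = −(37/61)·61/37 = -1
totals (row 1 + row 2): sun 1 + 61/37 = 98/37, ring 1 + (-1) = 0, arm 1 + 0 = 1
asked cell (row2, sun) = 61/37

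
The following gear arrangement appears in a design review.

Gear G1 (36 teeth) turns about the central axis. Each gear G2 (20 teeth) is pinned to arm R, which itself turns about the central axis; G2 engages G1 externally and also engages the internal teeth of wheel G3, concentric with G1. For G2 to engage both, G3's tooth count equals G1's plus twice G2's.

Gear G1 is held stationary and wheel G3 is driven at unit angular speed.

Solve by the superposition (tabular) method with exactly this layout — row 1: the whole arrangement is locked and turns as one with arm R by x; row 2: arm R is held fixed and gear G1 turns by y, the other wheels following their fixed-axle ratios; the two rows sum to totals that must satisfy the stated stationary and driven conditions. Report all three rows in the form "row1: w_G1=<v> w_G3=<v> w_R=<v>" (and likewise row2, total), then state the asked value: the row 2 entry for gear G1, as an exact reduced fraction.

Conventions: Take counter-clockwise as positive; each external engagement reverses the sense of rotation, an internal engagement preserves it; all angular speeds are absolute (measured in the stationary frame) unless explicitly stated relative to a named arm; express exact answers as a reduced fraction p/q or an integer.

planetary set (36T centre, 20T on arm, 76T internal) — Willis relation
row 1 (train locked, turned with arm): all members turn x
row 2: sun turns y, ring = −(36/76)·y, arm 0
boundary: total ω_sun = x + y = 0 and total ω_ring = x − (36/76)·y = 1  ⇒  y = -19/28, x = 19/28
row 2 ring = −(36/76)·(-19/28) = 9/28
totals (row 1 + row 2): sun 19/28 + (-19/28) = 0, ring 19/28 + 9/28 = 1, arm 19/28 + 0 = 19/28
asked cell (row2, sun) = -19/28

row1: w_G1=19/28 w_G3=19/28 w_R=19/28
row2: w_G1=-19/28 w_G3=9/28 w_R=0
total: w_G1=0 w_G3=1 w_R=19/28
asked value: -19/28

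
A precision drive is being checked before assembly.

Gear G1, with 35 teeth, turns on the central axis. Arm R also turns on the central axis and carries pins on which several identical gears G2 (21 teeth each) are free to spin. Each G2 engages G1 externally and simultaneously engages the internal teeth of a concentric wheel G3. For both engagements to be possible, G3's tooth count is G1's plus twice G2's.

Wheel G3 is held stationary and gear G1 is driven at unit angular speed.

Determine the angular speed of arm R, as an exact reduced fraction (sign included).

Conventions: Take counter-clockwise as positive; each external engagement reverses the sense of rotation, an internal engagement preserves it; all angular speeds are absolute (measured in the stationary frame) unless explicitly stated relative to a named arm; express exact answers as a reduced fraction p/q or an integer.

5/16

planetary set (35T centre, 21T on arm, 77T internal) — Willis relation
ring teeth: 35 + 2·21 = 77
35(ω_sun−ω_arm) = −77(ω_ring−ω_arm),  ω_ring = 0, ω_sun = 1
35(1−ω_arm) = −77(0−ω_arm)  ⇒  112·ω_arm = 35  ⇒  ω_arm = 5/16
exact speed ratio = 5/16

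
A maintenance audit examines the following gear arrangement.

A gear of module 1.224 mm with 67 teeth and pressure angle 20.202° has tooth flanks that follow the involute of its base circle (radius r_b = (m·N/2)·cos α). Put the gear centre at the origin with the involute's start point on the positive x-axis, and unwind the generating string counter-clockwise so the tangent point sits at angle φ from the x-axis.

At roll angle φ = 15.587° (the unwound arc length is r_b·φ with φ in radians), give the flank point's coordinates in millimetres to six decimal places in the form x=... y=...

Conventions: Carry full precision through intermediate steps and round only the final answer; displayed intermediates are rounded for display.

recognized (one wheel, involute flank): single-mesh tooth geometry, m = 1.224, N = 67
pitch radius r_p = m·N/2 = 1.224·67/2 = 41.004000
base radius r_b = r_p·cos α = 41.004000·cos 20.202° = 38.481474
roll angle φ = 15.587° = 0.27204447 rad
x = r_b·(cos φ + φ·sin φ) = 39.879208
y = r_b·(sin φ − φ·cos φ) = 0.256350

x=39.879208 y=0.256350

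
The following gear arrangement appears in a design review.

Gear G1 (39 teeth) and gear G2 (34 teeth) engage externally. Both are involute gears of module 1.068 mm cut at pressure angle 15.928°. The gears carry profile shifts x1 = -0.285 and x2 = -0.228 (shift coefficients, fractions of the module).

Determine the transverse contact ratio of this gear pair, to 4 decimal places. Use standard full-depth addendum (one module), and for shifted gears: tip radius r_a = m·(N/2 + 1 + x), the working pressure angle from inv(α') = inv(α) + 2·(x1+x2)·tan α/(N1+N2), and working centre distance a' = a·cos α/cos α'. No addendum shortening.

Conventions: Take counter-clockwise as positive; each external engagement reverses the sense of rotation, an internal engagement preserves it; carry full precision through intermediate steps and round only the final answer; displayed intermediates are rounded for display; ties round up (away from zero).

class = single-mesh tooth geometry [involute pair 39T × 34T, m = 1.068]
base radii: r_b1 = 20.026434, r_b2 = 17.458942
tip radii: r_a1 = 21.589620, r_a2 = 18.980496
inv(α') = inv(15.928°) + 2·(-0.285-0.228)·tan α/(39+34) = 0.00337883  ⇒  α' = 12.32294°
a' = a·cos α / cos α' = 38.9820·cos 15.928°/cos 12.32294° = 38.369399
action lengths: √(r_a1²−r_b1²) = 8.065583, √(r_a2²−r_b2²) = 7.446110
base pitch p_b = π·m·cos α = 3.226405
CR = (8.065583 + 7.446110 − 38.369399·sin 12.32294°)/3.226405 = 2.269659
contact ratio ≈ 2.2697

2.2697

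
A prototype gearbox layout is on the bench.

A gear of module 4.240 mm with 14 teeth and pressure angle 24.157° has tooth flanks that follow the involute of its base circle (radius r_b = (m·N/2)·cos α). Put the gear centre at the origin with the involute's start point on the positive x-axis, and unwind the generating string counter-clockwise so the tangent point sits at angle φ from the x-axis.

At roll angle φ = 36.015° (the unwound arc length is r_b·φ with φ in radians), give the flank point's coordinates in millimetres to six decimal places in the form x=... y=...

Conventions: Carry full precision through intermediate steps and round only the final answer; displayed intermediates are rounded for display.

recognized (one wheel, involute flank): single-mesh tooth geometry, m = 4.240, N = 14
pitch radius r_p = m·N/2 = 4.240·14/2 = 29.680000
base radius r_b = r_p·cos α = 29.680000·cos 24.157° = 27.080848
roll angle φ = 36.015° = 0.62858033 rad
x = r_b·(cos φ + φ·sin φ) = 31.913871
y = r_b·(sin φ − φ·cos φ) = 2.154596

x=31.913871 y=2.154596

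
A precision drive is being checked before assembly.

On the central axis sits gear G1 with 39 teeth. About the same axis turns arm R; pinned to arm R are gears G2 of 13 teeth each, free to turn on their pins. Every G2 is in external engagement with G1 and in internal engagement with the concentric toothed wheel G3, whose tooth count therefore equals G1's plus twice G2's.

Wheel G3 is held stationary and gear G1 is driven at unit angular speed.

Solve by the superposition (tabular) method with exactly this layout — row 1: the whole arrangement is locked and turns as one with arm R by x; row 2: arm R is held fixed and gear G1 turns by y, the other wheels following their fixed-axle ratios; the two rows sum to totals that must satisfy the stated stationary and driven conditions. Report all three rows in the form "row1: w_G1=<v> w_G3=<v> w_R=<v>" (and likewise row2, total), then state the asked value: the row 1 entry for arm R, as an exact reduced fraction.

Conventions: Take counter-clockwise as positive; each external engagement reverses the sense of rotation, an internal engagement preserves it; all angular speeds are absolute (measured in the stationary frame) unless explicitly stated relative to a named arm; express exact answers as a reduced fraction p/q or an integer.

row1: w_G1=3/8 w_G3=3/8 w_R=3/8
row2: w_G1=5/8 w_G3=-3/8 w_R=0
total: w_G1=1 w_G3=0 w_R=3/8
asked value: 3/8

class = planetary set [G3 = 39+2·13 = 65; Willis about the carrier]
row 1: whole set turns with the arm by x
row 2 (arm held, sun turns y): ω_ring = −(39/65)·y, ω_arm = 0
boundary: total ω_ring = x − (39/65)·y = 0 and total ω_sun = x + y = 1  ⇒  y = 5/8, x = 3/8
row 2 ring = −(39/65)·5/8 = -3/8
totals (row 1 + row 2): sun 3/8 + 5/8 = 1, ring 3/8 + (-3/8) = 0, arm 3/8 + 0 = 3/8
asked cell (row1, arm) = 3/8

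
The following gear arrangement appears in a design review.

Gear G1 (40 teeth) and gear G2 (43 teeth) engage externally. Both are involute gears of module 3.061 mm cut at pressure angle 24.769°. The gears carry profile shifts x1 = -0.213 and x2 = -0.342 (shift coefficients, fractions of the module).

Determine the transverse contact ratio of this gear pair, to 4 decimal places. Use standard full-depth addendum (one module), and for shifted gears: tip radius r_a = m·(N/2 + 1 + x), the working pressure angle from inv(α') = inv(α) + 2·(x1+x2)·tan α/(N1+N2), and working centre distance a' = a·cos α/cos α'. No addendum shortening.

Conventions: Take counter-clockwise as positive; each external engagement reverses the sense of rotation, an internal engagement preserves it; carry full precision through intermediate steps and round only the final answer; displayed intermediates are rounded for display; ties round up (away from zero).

1.6228

class = single-mesh tooth geometry [involute pair 40T × 43T, m = 3.061]
base radii: r_b1 = 55.588023, r_b2 = 59.757124
tip radii: r_a1 = 63.629007, r_a2 = 67.825638
inv(α') = inv(24.769°) + 2·(-0.213-0.342)·tan α/(40+43) = 0.02293722  ⇒  α' = 22.96436°
a' = a·cos α / cos α' = 127.0315·cos 24.769°/cos 22.96436° = 125.273349
action lengths: √(r_a1²−r_b1²) = 30.961626, √(r_a2²−r_b2²) = 32.084315
base pitch p_b = π·m·cos α = 8.731746
CR = (30.961626 + 32.084315 − 125.273349·sin 22.96436°)/8.731746 = 1.622754
contact ratio ≈ 1.6228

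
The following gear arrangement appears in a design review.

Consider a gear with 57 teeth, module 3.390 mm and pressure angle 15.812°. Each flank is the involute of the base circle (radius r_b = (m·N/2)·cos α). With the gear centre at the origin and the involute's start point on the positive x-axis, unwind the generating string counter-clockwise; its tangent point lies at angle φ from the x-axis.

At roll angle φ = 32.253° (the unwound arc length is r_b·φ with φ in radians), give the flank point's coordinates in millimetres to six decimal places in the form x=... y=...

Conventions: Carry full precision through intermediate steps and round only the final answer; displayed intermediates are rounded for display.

class = single-mesh tooth geometry [base-circle involute, m = 3.390, 57T]
pitch radius r_p = m·N/2 = 3.390·57/2 = 96.615000
base radius r_b = r_p·cos α = 96.615000·cos 15.812° = 92.959180
roll angle φ = 32.253° = 0.56292104 rad
x = r_b·(cos φ + φ·sin φ) = 106.541227
y = r_b·(sin φ − φ·cos φ) = 5.354127

x=106.541227 y=5.354127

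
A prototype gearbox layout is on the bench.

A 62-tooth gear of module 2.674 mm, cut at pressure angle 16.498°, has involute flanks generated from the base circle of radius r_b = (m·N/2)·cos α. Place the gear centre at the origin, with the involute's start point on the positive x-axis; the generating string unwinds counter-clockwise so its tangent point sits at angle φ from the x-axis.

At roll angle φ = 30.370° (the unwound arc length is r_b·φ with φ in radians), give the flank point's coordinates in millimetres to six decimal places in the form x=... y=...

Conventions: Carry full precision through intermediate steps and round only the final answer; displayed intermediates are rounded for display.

single-mesh involute tooth geometry (62T wheel at module 2.674)
pitch radius r_p = m·N/2 = 2.674·62/2 = 82.894000
base radius r_b = r_p·cos α = 82.894000·cos 16.498° = 79.481225
roll angle φ = 30.370° = 0.53005649 rad
x = r_b·(cos φ + φ·sin φ) = 89.874633
y = r_b·(sin φ − φ·cos φ) = 3.835822

x=89.874633 y=3.835822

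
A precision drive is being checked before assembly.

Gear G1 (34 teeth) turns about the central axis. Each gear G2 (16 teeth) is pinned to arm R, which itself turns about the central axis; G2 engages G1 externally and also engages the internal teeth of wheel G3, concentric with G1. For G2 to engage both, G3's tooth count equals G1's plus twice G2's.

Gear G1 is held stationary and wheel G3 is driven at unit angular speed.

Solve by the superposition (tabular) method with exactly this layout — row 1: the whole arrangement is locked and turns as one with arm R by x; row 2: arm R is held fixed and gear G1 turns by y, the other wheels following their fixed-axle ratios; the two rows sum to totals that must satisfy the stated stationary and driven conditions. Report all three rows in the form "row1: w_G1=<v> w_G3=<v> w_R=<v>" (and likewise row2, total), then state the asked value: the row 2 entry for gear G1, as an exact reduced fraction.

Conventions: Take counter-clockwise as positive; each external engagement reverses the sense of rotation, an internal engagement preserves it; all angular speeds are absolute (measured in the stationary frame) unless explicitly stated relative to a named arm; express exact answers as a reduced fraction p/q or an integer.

row1: w_G1=33/50 w_G3=33/50 w_R=33/50
row2: w_G1=-33/50 w_G3=17/50 w_R=0
total: w_G1=0 w_G3=1 w_R=33/50
asked value: -33/50

topology: planetary set — G1 34T / G2 16T / G3 66T, arm = carrier (Willis)
row 1: whole set turns with the arm by x
row 2 — arm fixed, fixed-axis ratios: sun y, ring −(34/66)·y, arm 0
boundary: total ω_sun = x + y = 0 and total ω_ring = x − (34/66)·y = 1  ⇒  y = -33/50, x = 33/50
row 2 ring = −(34/66)·(-33/50) = 17/50
totals (row 1 + row 2): sun 33/50 + (-33/50) = 0, ring 33/50 + 17/50 = 1, arm 33/50 + 0 = 33/50
asked cell (row2, sun) = -33/50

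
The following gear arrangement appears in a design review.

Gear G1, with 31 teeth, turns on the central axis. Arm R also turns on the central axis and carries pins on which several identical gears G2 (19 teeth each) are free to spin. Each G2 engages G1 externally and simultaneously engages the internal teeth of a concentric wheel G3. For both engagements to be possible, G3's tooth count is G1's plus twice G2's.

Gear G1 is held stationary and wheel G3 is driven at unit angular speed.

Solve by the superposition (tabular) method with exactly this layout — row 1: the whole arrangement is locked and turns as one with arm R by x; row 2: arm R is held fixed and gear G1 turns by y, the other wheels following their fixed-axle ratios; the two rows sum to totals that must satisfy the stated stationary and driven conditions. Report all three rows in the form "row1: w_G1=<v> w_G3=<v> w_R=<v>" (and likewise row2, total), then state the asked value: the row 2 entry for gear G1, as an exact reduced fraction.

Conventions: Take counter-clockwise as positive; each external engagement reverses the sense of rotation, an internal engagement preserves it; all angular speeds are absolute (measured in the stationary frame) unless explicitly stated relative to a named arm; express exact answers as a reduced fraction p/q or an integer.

row1: w_G1=69/100 w_G3=69/100 w_R=69/100
row2: w_G1=-69/100 w_G3=31/100 w_R=0
total: w_G1=0 w_G3=1 w_R=69/100
asked value: -69/100

class = planetary set [G3 = 31+2·19 = 69; Willis about the carrier]
row 1 — lock + rotate with arm: ω_sun = ω_ring = ω_arm = x
row 2 — arm fixed, fixed-axis ratios: sun y, ring −(31/69)·y, arm 0
boundary: total ω_sun = x + y = 0 and total ω_ring = x − (31/69)·y = 1  ⇒  y = -69/100, x = 69/100
row 2 ring = −(31/69)·(-69/100) = 31/100
totals (row 1 + row 2): sun 69/100 + (-69/100) = 0, ring 69/100 + 31/100 = 1, arm 69/100 + 0 = 69/100
asked cell (row2, sun) = -69/100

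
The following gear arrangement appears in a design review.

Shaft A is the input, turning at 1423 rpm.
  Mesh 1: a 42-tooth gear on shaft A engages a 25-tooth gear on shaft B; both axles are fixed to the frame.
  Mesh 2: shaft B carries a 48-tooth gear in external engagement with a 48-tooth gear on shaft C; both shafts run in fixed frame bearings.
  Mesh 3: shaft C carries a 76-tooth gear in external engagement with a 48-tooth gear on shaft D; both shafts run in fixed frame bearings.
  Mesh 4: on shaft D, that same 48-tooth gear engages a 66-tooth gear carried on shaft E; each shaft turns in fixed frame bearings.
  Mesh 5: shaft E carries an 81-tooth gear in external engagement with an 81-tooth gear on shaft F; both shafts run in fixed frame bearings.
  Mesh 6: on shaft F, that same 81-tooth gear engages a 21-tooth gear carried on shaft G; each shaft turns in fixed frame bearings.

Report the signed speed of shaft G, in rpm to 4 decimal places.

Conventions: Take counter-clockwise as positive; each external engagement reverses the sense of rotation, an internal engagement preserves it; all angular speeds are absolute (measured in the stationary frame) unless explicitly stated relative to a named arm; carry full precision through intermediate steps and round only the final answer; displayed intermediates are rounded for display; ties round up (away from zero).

+10618.1673 rpm

recognized (7 fixed axles, 6 meshes): fixed-axis compound train
mesh 1 [42T→25T]: ω = 1423.0000×42/25 = 2390.6400 rpm, sense flips to −
mesh 2 [48T→48T]: ω = 2390.6400×48/48 = 2390.6400 rpm, sense flips to +
mesh 3 [76T→48T]: ω = 2390.6400×76/48 = 3785.1800 rpm, sense flips to −
mesh 4 [48T→66T]: ω = 3785.1800×48/66 = 2752.8582 rpm, sense flips to +
mesh 5 [81T→81T]: ω = 2752.8582×81/81 = 2752.8582 rpm, sense flips to −
mesh 6 [81T→21T]: ω = 2752.8582×81/21 = 10618.1673 rpm, sense flips to +
signed output speed = +10618.1673 rpm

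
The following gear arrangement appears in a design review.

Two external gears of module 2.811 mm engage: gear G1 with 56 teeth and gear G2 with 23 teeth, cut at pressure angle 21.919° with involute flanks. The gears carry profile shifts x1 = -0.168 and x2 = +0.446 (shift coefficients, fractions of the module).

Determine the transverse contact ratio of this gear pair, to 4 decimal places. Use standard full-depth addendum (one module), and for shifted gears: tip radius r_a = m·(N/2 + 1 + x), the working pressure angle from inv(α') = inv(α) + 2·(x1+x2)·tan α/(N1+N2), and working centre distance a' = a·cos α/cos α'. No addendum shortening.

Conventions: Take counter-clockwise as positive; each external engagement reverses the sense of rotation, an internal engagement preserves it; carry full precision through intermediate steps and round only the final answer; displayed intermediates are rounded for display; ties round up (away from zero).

1.5045

single-mesh involute tooth geometry (56T engaging 23T at module 2.811)
base radii: r_b1 = 73.018397, r_b2 = 29.989699
tip radii: r_a1 = 81.046752, r_a2 = 36.391206
inv(α') = inv(21.919°) + 2·(-0.168+0.446)·tan α/(56+23) = 0.02265592  ⇒  α' = 22.87421°
a' = a·cos α / cos α' = 111.0345·cos 21.919°/cos 22.87421° = 111.799993
action lengths: √(r_a1²−r_b1²) = 35.169444, √(r_a2²−r_b2²) = 20.614021
base pitch p_b = π·m·cos α = 8.192645
CR = (35.169444 + 20.614021 − 111.799993·sin 22.87421°)/8.192645 = 1.504493
contact ratio ≈ 1.5045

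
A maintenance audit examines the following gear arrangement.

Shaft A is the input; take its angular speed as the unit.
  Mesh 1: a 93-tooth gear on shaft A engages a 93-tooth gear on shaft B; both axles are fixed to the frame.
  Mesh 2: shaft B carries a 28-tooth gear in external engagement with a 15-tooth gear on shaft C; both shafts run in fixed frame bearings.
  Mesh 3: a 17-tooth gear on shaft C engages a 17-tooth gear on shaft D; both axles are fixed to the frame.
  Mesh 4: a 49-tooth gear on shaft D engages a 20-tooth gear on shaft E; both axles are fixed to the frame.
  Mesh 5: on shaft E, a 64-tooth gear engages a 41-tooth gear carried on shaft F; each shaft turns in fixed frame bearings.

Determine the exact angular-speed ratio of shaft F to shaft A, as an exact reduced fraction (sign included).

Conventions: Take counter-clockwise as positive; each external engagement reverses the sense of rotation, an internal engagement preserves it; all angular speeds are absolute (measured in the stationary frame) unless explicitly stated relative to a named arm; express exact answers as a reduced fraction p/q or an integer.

-21952/3075

class = fixed-axis compound train [5 meshes; 5 ratios multiply, 5 sense flips]
mesh 1 [93T→93T]: running ratio 1, sense −
mesh 2 [28T→15T]: running ratio 28/15, sense +
mesh 3 [17T→17T]: running ratio 28/15, sense −
mesh 4 [49T→20T]: running ratio 343/75, sense +
mesh 5 [64T→41T]: running ratio 21952/3075, sense −
ω_out/ω_in = -21952/3075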